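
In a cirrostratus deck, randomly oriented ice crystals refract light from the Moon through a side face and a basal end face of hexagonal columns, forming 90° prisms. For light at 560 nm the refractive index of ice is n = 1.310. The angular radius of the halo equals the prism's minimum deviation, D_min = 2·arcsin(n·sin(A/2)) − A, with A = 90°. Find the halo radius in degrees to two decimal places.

n·sin(A/2) = 1.310 × sin 45° = 1.310 × 0.7071 = 0.9263.
D_min = 2·arcsin(0.9263) − 90° = 2 × 67.867° − 90° = 45.733°.

45.73°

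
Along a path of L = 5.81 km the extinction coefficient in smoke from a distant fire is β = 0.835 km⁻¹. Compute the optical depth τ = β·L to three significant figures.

4.85

τ = β·L = 0.835 × 5.81 = 4.8513.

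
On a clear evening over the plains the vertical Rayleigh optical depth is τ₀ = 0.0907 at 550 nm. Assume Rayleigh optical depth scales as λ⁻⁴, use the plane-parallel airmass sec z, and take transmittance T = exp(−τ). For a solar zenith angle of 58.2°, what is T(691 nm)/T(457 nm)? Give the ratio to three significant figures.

1.34

Airmass: sec 58.2° = 1.8977.
τ(691 nm) = 0.0907 × (550/691)⁴ × 1.8977 = 0.0907 × 0.4014 × 1.8977 = 0.0691.
τ(457 nm) = 0.0907 × (550/457)⁴ × 1.8977 = 0.0907 × 2.0979 × 1.8977 = 0.3611.
T(691)/T(457) = exp(τ_B − τ_A) = exp(0.2920) = 1.3391.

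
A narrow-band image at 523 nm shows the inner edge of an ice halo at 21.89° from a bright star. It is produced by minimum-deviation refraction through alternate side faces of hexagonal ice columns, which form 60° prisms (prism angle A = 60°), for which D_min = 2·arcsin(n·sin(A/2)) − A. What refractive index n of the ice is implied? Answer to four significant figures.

1.311

Rearranging: n = sin((D_min + A)/2) / sin(A/2).
(D_min + A)/2 = (21.89° + 60°)/2 = 40.945°.
n = sin 40.945° / sin 30° = 0.6553 / 0.5000 = 1.3107.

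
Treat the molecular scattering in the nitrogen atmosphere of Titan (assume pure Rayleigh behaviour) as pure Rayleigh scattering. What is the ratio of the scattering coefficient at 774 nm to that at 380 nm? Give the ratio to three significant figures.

Rayleigh scattering ∝ λ⁻⁴, so the ratio of coefficients is the inverse fourth power of the wavelength ratio.
σ(774)/σ(380) = (380/774)⁴ = (0.4910)⁴ = 0.0581.

0.0581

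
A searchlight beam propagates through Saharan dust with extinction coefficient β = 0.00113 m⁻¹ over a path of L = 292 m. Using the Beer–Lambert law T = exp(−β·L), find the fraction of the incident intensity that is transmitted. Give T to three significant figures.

0.719

τ = β·L = 0.00113 × 292 = 0.3300.
T = exp(−0.3300) = 0.7190.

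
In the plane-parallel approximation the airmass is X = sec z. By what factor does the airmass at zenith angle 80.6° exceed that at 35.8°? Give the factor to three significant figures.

X(80.6°)/X(35.8°) = sec 80.6° / sec 35.8° = cos 35.8° / cos 80.6° = 0.8111/0.1633 = 4.9659.

4.97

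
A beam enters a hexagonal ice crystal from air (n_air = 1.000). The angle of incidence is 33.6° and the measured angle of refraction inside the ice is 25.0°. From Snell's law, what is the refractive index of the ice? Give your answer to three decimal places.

n = sin θ_i / sin θ_r = sin 33.6° / sin 25.0° = 0.5534 / 0.4226 = 1.3094.

1.309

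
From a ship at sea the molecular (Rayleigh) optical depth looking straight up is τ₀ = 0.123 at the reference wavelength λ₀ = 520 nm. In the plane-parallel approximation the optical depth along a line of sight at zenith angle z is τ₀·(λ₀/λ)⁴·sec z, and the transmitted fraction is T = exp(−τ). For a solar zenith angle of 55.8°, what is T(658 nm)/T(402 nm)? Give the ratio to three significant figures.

1.69

Airmass: sec 55.8° = 1.7791.
τ(658 nm) = 0.123 × (520/658)⁴ × 1.7791 = 0.123 × 0.3900 × 1.7791 = 0.0854.
τ(402 nm) = 0.123 × (520/402)⁴ × 1.7791 = 0.123 × 2.7997 × 1.7791 = 0.6127.
T(658)/T(402) = exp(τ_B − τ_A) = exp(0.5273) = 1.6944.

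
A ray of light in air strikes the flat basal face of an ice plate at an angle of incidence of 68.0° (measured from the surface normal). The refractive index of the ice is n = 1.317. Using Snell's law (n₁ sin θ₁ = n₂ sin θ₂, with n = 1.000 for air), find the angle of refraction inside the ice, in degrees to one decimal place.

Snell: sin θ_r = sin θ_i / n = sin 68.0° / 1.317 = 0.9272 / 1.317 = 0.7040.
θ_r = arcsin(0.7040) = 44.75°.

44.7°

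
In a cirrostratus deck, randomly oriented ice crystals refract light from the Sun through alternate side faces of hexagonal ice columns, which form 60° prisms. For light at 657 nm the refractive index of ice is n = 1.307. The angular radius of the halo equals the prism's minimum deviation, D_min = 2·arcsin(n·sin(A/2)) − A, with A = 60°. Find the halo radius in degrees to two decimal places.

n·sin(A/2) = 1.307 × sin 30° = 1.307 × 0.5000 = 0.6535.
D_min = 2·arcsin(0.6535) − 60° = 2 × 40.806° − 60° = 21.612°.

21.61°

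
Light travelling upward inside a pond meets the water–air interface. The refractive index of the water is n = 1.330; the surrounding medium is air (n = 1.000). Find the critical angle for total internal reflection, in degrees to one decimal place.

sin θ_c = n_air / n = 1.000 / 1.330 = 0.7519.
θ_c = arcsin(0.7519) = 48.75°.

48.8°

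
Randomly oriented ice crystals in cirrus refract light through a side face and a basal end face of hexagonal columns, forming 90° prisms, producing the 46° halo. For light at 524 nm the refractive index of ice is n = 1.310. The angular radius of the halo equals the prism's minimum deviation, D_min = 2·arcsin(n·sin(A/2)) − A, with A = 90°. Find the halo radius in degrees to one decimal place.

45.7°

n·sin(A/2) = 1.310 × sin 45° = 1.310 × 0.7071 = 0.9263.
D_min = 2·arcsin(0.9263) − 90° = 2 × 67.867° − 90° = 45.733°.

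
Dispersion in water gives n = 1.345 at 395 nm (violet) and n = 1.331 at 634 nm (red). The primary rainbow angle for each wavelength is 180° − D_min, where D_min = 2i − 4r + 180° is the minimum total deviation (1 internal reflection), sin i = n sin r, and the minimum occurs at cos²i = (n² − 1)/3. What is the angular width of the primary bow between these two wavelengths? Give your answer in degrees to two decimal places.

At 395 nm (n = 1.345): cos²i = 0.26967 → i = 58.715°, r = 39.448°, D_min = 139.635°, rainbow angle = 40.365°.
At 634 nm (n = 1.331): cos²i = 0.25719 → i = 59.527°, r = 40.356°, D_min = 137.630°, rainbow angle = 42.370°.
Angular width = |40.365° − 42.370°| = 2.005°.

2.01°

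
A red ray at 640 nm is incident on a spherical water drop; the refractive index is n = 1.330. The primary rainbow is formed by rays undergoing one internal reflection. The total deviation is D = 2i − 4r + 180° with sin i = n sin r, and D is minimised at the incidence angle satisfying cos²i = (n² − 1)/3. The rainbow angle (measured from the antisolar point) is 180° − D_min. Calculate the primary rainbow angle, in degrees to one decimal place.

cos²i = (1.76890 − 1)/3 = 0.25630; i = arccos(0.50626) = 59.585°.
sin r = sin 59.585°/1.330 = 0.64841; r = 40.422°.
D_min = 2·59.585° − 4·40.422° + 180° = 137.484°.
Rainbow angle = 180° − D_min = 42.516°.

42.5°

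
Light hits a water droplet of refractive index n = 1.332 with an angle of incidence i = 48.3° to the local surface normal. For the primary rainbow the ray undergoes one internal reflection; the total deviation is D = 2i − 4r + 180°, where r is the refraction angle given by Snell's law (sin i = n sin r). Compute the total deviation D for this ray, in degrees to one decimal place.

140.2°

sin r = sin 48.3° / 1.332 = 0.7466/1.332 = 0.5605; r = 34.09°.
D = 2·48.3° − 4·34.09° + 180° = 96.60° − 136.37° + 180° = 140.23°.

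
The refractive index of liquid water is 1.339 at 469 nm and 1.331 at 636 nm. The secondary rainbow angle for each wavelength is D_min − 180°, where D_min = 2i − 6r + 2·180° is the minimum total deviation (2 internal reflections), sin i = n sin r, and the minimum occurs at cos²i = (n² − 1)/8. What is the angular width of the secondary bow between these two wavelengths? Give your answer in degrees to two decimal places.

At 469 nm (n = 1.339): cos²i = 0.09912 → i = 71.650°, r = 45.141°, D_min = 232.451°, rainbow angle = 52.451°.
At 636 nm (n = 1.331): cos²i = 0.09645 → i = 71.907°, r = 45.575°, D_min = 230.365°, rainbow angle = 50.365°.
Angular width = |52.451° − 50.365°| = 2.086°.

2.09°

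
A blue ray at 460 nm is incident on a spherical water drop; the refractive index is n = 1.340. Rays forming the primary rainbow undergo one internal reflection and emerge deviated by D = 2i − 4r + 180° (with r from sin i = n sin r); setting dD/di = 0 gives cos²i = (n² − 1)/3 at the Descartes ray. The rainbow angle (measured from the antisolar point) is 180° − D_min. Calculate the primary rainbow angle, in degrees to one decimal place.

cos²i = (1.79560 − 1)/3 = 0.26520; i = arccos(0.51498) = 59.004°.
sin r = sin 59.004°/1.340 = 0.63971; r = 39.770°.
D_min = 2·59.004° − 4·39.770° + 180° = 138.929°.
Rainbow angle = 180° − D_min = 41.071°.

41.1°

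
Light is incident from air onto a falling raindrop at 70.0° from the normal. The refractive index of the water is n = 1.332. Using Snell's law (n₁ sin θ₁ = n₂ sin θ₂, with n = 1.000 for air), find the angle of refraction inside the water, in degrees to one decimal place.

Snell: sin θ_r = sin θ_i / n = sin 70.0° / 1.332 = 0.9397 / 1.332 = 0.7055.
θ_r = arcsin(0.7055) = 44.87°.

44.9°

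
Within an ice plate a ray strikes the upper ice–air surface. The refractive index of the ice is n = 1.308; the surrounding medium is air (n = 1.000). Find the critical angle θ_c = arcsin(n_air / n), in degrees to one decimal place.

49.9°

sin θ_c = n_air / n = 1.000 / 1.308 = 0.7645.
θ_c = arcsin(0.7645) = 49.86°.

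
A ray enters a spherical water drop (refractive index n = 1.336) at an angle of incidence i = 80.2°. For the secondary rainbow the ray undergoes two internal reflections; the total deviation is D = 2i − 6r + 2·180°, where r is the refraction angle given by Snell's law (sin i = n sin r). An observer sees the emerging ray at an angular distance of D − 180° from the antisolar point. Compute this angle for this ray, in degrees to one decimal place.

55.2°

sin r = sin 80.2° / 1.336 = 0.9854/1.336 = 0.7376; r = 47.53°.
D = 2·80.2° − 6·47.53° + 2·180° = 160.40° − 285.15° + 360° = 235.25°.
Angle from antisolar point = D − 180° = 55.25°.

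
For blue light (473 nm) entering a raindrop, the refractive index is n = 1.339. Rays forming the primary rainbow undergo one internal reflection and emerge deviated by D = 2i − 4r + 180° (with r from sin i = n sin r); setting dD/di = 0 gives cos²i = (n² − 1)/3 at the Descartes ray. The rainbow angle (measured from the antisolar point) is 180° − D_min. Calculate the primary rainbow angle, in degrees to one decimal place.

41.2°

cos²i = (1.79292 − 1)/3 = 0.26431; i = arccos(0.51411) = 59.062°.
sin r = sin 59.062°/1.339 = 0.64057; r = 39.834°.
D_min = 2·59.062° − 4·39.834° + 180° = 138.786°.
Rainbow angle = 180° − D_min = 41.214°.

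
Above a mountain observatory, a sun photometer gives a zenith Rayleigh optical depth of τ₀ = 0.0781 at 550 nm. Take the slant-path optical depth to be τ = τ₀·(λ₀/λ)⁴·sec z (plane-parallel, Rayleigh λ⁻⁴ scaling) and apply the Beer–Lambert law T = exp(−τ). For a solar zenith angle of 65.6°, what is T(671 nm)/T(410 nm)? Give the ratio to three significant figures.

Airmass: sec 65.6° = 2.4207.
τ(671 nm) = 0.0781 × (550/671)⁴ × 2.4207 = 0.0781 × 0.4514 × 2.4207 = 0.0853.
τ(410 nm) = 0.0781 × (550/410)⁴ × 2.4207 = 0.0781 × 3.2383 × 2.4207 = 0.6122.
T(671)/T(410) = exp(τ_B − τ_A) = exp(0.5269) = 1.6936.

1.69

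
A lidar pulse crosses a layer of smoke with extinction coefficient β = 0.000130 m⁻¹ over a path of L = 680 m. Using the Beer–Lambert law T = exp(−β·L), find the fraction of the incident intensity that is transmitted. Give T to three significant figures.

0.915

τ = β·L = 0.000130 × 680 = 0.0884.
T = exp(−0.0884) = 0.9154.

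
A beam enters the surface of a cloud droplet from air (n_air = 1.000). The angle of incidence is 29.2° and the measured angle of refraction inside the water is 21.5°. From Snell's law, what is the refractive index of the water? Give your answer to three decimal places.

1.331

n = sin θ_i / sin θ_r = sin 29.2° / sin 21.5° = 0.4879 / 0.3665 = 1.3311.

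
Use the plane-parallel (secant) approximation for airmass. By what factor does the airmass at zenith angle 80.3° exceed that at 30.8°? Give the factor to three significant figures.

X(80.3°)/X(30.8°) = sec 80.3° / sec 30.8° = cos 30.8° / cos 80.3° = 0.8590/0.1685 = 5.0980.

5.10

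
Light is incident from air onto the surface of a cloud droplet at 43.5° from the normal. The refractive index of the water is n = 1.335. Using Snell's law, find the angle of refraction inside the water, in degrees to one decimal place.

31.0°

Snell: sin θ_r = sin θ_i / n = sin 43.5° / 1.335 = 0.6884 / 1.335 = 0.5156.
θ_r = arcsin(0.5156) = 31.04°.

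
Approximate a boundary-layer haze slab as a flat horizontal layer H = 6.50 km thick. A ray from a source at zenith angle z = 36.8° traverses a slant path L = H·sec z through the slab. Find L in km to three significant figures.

8.12 km

sec z = 1/cos 36.8° = 1.2489.
L = 6.50 × 1.2489 = 8.118 km.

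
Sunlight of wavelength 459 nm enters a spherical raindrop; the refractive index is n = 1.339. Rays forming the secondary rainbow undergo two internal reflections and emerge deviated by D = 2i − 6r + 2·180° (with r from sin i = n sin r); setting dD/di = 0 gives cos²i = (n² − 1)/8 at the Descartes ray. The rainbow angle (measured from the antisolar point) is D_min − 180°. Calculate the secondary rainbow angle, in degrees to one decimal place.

52.5°

cos²i = (1.79292 − 1)/8 = 0.09912; i = arccos(0.31483) = 71.650°.
sin r = sin 71.650°/1.339 = 0.70885; r = 45.141°.
D_min = 2·71.650° − 6·45.141° + 360° = 232.451°.
Rainbow angle = D_min − 180° = 52.451°.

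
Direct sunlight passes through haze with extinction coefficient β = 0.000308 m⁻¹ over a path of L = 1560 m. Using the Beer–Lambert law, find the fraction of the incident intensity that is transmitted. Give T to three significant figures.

0.618

τ = β·L = 0.000308 × 1560 = 0.4805.
T = exp(−0.4805) = 0.6185.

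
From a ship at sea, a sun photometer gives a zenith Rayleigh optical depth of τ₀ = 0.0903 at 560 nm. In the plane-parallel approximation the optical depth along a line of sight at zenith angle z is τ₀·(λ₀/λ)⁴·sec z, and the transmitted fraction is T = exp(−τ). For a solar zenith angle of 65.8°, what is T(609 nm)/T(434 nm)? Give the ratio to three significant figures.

Airmass: sec 65.8° = 2.4395.
τ(609 nm) = 0.0903 × (560/609)⁴ × 2.4395 = 0.0903 × 0.7150 × 2.4395 = 0.1575.
τ(434 nm) = 0.0903 × (560/434)⁴ × 2.4395 = 0.0903 × 2.7720 × 2.4395 = 0.6106.
T(609)/T(434) = exp(τ_B − τ_A) = exp(0.4531) = 1.5732.

1.57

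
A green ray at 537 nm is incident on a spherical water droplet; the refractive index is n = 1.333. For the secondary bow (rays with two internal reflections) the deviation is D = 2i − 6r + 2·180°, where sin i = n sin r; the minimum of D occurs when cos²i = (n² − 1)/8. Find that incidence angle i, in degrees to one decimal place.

71.8°

cos²i = (1.333² − 1)/8 = (1.77689 − 1)/8 = 0.09711.
cos i = 0.31163, so i = 71.843°.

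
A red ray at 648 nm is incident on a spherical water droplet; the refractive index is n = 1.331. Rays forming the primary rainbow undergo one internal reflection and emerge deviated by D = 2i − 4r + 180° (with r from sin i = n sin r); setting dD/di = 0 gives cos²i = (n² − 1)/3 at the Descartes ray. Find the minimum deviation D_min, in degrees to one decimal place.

cos²i = (1.77156 − 1)/3 = 0.25719; i = arccos(0.50714) = 59.527°.
sin r = sin 59.527°/1.331 = 0.64753; r = 40.356°.
D_min = 2·59.527° − 4·40.356° + 180° = 137.630°.

137.6°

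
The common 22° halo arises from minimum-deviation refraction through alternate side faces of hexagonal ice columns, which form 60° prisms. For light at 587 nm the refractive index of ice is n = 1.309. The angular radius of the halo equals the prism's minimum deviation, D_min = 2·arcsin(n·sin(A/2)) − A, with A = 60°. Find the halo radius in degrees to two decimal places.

n·sin(A/2) = 1.309 × sin 30° = 1.309 × 0.5000 = 0.6545.
D_min = 2·arcsin(0.6545) − 60° = 2 × 40.882° − 60° = 21.763°.

21.76°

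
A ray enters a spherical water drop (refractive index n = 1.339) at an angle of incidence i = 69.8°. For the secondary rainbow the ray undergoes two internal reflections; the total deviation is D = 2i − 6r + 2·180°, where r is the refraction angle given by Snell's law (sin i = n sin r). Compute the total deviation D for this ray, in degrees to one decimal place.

232.6°

sin r = sin 69.8° / 1.339 = 0.9385/1.339 = 0.7009; r = 44.50°.
D = 2·69.8° − 6·44.50° + 2·180° = 139.60° − 266.99° + 360° = 232.61°.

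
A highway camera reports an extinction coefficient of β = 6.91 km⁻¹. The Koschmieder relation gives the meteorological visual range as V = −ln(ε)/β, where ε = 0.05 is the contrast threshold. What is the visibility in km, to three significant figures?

0.434 km

V = −ln(0.05) / 6.91 = 2.996 / 6.91 = 0.4335 km.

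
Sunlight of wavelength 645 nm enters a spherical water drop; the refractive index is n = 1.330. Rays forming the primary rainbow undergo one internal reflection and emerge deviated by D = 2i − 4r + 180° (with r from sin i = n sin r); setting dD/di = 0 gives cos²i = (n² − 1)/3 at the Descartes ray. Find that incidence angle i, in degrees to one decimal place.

cos²i = (1.330² − 1)/3 = (1.76890 − 1)/3 = 0.25630.
cos i = 0.50626, so i = 59.585°.

59.6°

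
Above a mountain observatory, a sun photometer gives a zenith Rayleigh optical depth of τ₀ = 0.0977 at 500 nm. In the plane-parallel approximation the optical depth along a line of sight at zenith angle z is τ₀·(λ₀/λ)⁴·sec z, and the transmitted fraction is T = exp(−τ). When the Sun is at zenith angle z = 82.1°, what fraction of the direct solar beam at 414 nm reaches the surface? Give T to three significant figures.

0.220

sec 82.1° = 7.2757.
τ = 0.0977 × (500/414)⁴ × 7.2757 = 0.0977 × 2.1275 × 7.2757 = 1.5123.
T = exp(−1.5123) = 0.2204.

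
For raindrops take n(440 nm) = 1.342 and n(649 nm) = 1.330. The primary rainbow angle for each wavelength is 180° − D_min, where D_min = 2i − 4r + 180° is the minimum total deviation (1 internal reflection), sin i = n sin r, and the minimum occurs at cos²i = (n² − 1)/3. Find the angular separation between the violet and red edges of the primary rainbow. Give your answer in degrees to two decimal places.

At 440 nm (n = 1.342): cos²i = 0.26699 → i = 58.888°, r = 39.641°, D_min = 139.213°, rainbow angle = 40.787°.
At 649 nm (n = 1.330): cos²i = 0.25630 → i = 59.585°, r = 40.422°, D_min = 137.484°, rainbow angle = 42.516°.
Angular width = |40.787° − 42.516°| = 1.729°.

1.73°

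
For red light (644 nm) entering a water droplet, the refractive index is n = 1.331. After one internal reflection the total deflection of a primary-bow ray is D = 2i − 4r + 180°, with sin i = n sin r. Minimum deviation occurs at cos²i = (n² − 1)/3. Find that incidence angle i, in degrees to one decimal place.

59.5°

cos²i = (1.331² − 1)/3 = (1.77156 − 1)/3 = 0.25719.
cos i = 0.50714, so i = 59.527°.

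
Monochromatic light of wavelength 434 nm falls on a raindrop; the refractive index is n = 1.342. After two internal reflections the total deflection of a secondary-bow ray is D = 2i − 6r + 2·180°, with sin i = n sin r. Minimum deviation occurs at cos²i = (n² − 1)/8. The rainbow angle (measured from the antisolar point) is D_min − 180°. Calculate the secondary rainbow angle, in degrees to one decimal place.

cos²i = (1.80096 − 1)/8 = 0.10012; i = arccos(0.31642) = 71.554°.
sin r = sin 71.554°/1.342 = 0.70687; r = 44.981°.
D_min = 2·71.554° − 6·44.981° + 360° = 233.222°.
Rainbow angle = D_min − 180° = 53.222°.

53.2°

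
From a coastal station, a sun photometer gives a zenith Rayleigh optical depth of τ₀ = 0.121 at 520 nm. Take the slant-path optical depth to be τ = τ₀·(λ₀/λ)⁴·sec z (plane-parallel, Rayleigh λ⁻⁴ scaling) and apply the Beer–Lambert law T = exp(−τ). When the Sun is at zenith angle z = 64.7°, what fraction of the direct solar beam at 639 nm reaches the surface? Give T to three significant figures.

sec 64.7° = 2.3400.
τ = 0.121 × (520/639)⁴ × 2.3400 = 0.121 × 0.4385 × 2.3400 = 0.1242.
T = exp(−0.1242) = 0.8832.

0.883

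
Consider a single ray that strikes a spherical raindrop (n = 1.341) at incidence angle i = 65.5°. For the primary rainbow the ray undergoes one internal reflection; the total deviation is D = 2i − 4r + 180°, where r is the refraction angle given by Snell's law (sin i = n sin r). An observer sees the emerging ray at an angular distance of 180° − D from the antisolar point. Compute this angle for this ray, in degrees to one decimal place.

39.9°

sin r = sin 65.5° / 1.341 = 0.9100/1.341 = 0.6786; r = 42.73°.
D = 2·65.5° − 4·42.73° + 180° = 131.00° − 170.93° + 180° = 140.07°.
Angle from antisolar point = 180° − D = 39.93°.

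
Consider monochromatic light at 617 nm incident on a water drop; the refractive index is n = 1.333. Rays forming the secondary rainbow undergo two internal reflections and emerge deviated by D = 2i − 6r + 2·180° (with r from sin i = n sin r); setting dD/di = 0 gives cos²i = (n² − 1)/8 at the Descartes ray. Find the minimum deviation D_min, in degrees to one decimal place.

cos²i = (1.77689 − 1)/8 = 0.09711; i = arccos(0.31163) = 71.843°.
sin r = sin 71.843°/1.333 = 0.71283; r = 45.466°.
D_min = 2·71.843° − 6·45.466° + 360° = 230.891°.

230.9°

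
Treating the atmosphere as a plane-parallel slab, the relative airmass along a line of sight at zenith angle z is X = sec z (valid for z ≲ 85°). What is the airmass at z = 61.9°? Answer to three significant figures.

X = sec z = 1/cos 61.9° = 1/0.4710 = 2.1231.

2.12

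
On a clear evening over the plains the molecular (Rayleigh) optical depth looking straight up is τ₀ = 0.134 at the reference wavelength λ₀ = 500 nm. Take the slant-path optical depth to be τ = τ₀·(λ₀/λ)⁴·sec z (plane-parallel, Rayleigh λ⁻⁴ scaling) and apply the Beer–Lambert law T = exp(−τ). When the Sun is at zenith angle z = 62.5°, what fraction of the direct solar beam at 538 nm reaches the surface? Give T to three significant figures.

sec 62.5° = 2.1657.
τ = 0.134 × (500/538)⁴ × 2.1657 = 0.134 × 0.7460 × 2.1657 = 0.2165.
T = exp(−0.2165) = 0.8053.

0.805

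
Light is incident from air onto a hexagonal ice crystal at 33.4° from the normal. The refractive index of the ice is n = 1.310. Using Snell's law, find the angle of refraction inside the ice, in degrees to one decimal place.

24.8°

Snell: sin θ_r = sin θ_i / n = sin 33.4° / 1.310 = 0.5505 / 1.310 = 0.4202.
θ_r = arcsin(0.4202) = 24.85°.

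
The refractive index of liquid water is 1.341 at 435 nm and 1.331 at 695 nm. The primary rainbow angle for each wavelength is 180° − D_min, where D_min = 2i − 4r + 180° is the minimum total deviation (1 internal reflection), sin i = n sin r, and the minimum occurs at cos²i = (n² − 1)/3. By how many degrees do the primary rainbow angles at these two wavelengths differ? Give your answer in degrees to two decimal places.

1.44°

At 435 nm (n = 1.341): cos²i = 0.26609 → i = 58.946°, r = 39.705°, D_min = 139.071°, rainbow angle = 40.929°.
At 695 nm (n = 1.331): cos²i = 0.25719 → i = 59.527°, r = 40.356°, D_min = 137.630°, rainbow angle = 42.370°.
Angular width = |40.929° − 42.370°| = 1.441°.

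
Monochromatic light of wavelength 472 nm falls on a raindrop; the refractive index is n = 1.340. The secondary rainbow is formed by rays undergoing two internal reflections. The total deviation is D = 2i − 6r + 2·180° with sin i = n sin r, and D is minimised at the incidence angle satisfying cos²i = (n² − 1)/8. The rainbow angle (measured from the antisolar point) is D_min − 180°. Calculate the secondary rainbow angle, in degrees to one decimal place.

52.7°

cos²i = (1.79560 − 1)/8 = 0.09945; i = arccos(0.31536) = 71.618°.
sin r = sin 71.618°/1.340 = 0.70819; r = 45.088°.
D_min = 2·71.618° − 6·45.088° + 360° = 232.709°.
Rainbow angle = D_min − 180° = 52.709°.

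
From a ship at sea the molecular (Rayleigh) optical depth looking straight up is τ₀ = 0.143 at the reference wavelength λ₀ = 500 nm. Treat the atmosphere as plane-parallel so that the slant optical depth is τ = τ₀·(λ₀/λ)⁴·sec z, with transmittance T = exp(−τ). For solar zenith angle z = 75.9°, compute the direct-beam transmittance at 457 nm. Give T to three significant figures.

0.431

sec 75.9° = 4.1048.
τ = 0.143 × (500/457)⁴ × 4.1048 = 0.143 × 1.4329 × 4.1048 = 0.8411.
T = exp(−0.8411) = 0.4312.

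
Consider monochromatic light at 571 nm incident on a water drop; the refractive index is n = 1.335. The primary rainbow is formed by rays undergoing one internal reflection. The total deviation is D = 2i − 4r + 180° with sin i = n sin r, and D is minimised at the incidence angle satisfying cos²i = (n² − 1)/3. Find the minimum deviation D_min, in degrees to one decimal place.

cos²i = (1.78222 − 1)/3 = 0.26074; i = arccos(0.51063) = 59.294°.
sin r = sin 59.294°/1.335 = 0.64405; r = 40.094°.
D_min = 2·59.294° − 4·40.094° + 180° = 138.212°.

138.2°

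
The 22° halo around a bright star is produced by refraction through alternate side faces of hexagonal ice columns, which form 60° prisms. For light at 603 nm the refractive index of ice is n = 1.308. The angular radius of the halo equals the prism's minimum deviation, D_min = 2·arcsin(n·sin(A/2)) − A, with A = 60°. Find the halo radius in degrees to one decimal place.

21.7°

n·sin(A/2) = 1.308 × sin 30° = 1.308 × 0.5000 = 0.6540.
D_min = 2·arcsin(0.6540) − 60° = 2 × 40.844° − 60° = 21.688°.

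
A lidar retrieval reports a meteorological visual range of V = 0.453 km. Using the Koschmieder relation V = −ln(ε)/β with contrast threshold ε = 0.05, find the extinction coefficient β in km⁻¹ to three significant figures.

6.61 km⁻¹

β = −ln(0.05) / V = 2.996 / 0.453 = 6.6131 km⁻¹.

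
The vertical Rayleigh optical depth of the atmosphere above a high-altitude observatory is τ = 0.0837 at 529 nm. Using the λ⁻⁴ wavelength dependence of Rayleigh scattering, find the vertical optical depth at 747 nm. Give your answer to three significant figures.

τ(747 nm) = τ(529 nm) × (529/747)⁴ = 0.0837 × (0.7082)⁴ = 0.0837 × 0.2515 = 0.0211.

0.0211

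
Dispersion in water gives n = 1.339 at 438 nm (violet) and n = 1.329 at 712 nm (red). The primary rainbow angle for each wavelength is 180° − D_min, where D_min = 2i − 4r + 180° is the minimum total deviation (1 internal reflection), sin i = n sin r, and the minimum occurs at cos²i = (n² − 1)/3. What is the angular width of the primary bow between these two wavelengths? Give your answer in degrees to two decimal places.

1.45°

At 438 nm (n = 1.339): cos²i = 0.26431 → i = 59.062°, r = 39.834°, D_min = 138.786°, rainbow angle = 41.214°.
At 712 nm (n = 1.329): cos²i = 0.25541 → i = 59.643°, r = 40.487°, D_min = 137.337°, rainbow angle = 42.663°.
Angular width = |41.214° − 42.663°| = 1.450°.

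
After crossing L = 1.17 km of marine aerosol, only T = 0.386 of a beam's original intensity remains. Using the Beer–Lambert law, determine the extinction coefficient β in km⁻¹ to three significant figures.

0.814 km⁻¹

Beer–Lambert: T = exp(−βL) ⇒ β = −ln(T)/L = −ln(0.386)/1.17 = 0.9519/1.17 = 0.8136 km⁻¹.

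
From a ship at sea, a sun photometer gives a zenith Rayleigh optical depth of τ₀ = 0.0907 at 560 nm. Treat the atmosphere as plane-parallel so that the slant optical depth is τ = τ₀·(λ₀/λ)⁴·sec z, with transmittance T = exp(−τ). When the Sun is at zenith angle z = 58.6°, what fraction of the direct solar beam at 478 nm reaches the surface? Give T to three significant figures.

0.720

sec 58.6° = 1.9194.
τ = 0.0907 × (560/478)⁴ × 1.9194 = 0.0907 × 1.8838 × 1.9194 = 0.3279.
T = exp(−0.3279) = 0.7204.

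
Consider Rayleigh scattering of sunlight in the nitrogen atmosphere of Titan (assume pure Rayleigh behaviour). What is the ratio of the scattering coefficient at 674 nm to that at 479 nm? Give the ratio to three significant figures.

Rayleigh scattering ∝ λ⁻⁴, so the ratio of coefficients is the inverse fourth power of the wavelength ratio.
σ(674)/σ(479) = (479/674)⁴ = (0.7107)⁴ = 0.2551.

0.255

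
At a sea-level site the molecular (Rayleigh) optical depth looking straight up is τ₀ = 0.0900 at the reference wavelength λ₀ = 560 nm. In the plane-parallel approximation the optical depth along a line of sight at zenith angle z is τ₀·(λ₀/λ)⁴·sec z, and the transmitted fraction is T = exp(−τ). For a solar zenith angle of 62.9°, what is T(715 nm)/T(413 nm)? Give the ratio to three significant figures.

Airmass: sec 62.9° = 2.1952.
τ(715 nm) = 0.0900 × (560/715)⁴ × 2.1952 = 0.0900 × 0.3763 × 2.1952 = 0.0743.
τ(413 nm) = 0.0900 × (560/413)⁴ × 2.1952 = 0.0900 × 3.3803 × 2.1952 = 0.6678.
T(715)/T(413) = exp(τ_B − τ_A) = exp(0.5935) = 1.8103.

1.81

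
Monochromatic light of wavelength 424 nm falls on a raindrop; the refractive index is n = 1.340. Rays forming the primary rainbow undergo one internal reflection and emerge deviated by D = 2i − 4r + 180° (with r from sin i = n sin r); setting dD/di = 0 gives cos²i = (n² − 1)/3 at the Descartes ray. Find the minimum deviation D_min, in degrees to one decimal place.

138.9°

cos²i = (1.79560 − 1)/3 = 0.26520; i = arccos(0.51498) = 59.004°.
sin r = sin 59.004°/1.340 = 0.63971; r = 39.770°.
D_min = 2·59.004° − 4·39.770° + 180° = 138.929°.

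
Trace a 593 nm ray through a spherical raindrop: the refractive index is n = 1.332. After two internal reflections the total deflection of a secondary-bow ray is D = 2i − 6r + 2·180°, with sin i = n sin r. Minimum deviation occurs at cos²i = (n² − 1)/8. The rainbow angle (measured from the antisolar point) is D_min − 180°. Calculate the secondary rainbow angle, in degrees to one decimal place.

50.6°

cos²i = (1.77422 − 1)/8 = 0.09678; i = arccos(0.31109) = 71.875°.
sin r = sin 71.875°/1.332 = 0.71350; r = 45.520°.
D_min = 2·71.875° − 6·45.520° + 360° = 230.628°.
Rainbow angle = D_min − 180° = 50.628°.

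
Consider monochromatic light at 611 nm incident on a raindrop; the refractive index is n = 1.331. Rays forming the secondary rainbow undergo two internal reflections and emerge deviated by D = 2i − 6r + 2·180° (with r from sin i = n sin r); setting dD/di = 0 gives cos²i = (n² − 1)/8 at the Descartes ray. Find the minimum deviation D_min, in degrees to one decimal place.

cos²i = (1.77156 − 1)/8 = 0.09645; i = arccos(0.31056) = 71.907°.
sin r = sin 71.907°/1.331 = 0.71417; r = 45.575°.
D_min = 2·71.907° − 6·45.575° + 360° = 230.365°.

230.4°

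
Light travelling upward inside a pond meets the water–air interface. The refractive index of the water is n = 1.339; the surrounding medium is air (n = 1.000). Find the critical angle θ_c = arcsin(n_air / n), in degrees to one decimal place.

48.3°

sin θ_c = n_air / n = 1.000 / 1.339 = 0.7468.
θ_c = arcsin(0.7468) = 48.32°.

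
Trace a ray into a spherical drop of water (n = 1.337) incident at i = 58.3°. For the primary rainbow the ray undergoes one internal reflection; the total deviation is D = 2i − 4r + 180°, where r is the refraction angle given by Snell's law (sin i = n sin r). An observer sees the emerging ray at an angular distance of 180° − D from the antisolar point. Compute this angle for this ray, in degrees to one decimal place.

41.5°

sin r = sin 58.3° / 1.337 = 0.8508/1.337 = 0.6364; r = 39.52°.
D = 2·58.3° − 4·39.52° + 180° = 116.60° − 158.08° + 180° = 138.52°.
Angle from antisolar point = 180° − D = 41.48°.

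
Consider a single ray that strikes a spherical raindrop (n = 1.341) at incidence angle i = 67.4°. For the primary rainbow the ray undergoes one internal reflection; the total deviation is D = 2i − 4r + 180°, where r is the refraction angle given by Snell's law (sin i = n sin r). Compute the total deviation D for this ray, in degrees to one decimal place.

140.8°

sin r = sin 67.4° / 1.341 = 0.9232/1.341 = 0.6884; r = 43.51°.
D = 2·67.4° − 4·43.51° + 180° = 134.80° − 174.03° + 180° = 140.77°.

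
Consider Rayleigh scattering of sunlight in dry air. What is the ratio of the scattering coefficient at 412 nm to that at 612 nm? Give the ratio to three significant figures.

Rayleigh scattering ∝ λ⁻⁴, so the ratio of coefficients is the inverse fourth power of the wavelength ratio.
σ(412)/σ(612) = (612/412)⁴ = (1.4854)⁴ = 4.869.

4.87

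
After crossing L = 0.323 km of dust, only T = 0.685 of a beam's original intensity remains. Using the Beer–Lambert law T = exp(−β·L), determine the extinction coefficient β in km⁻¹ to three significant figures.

1.17 km⁻¹

Beer–Lambert: T = exp(−βL) ⇒ β = −ln(T)/L = −ln(0.685)/0.323 = 0.3783/0.323 = 1.171 km⁻¹.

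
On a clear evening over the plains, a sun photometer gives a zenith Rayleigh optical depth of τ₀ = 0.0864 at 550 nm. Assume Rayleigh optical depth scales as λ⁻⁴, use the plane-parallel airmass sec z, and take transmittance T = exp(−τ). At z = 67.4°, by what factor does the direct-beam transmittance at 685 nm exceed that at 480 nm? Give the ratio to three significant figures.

Airmass: sec 67.4° = 2.6022.
τ(685 nm) = 0.0864 × (550/685)⁴ × 2.6022 = 0.0864 × 0.4156 × 2.6022 = 0.0934.
τ(480 nm) = 0.0864 × (550/480)⁴ × 2.6022 = 0.0864 × 1.7238 × 2.6022 = 0.3876.
T(685)/T(480) = exp(τ_B − τ_A) = exp(0.2941) = 1.3419.

1.34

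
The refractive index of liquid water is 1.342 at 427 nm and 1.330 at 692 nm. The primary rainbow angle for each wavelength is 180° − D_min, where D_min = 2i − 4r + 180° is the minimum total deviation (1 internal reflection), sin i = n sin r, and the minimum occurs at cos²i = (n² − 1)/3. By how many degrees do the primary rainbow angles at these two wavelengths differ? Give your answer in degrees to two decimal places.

At 427 nm (n = 1.342): cos²i = 0.26699 → i = 58.888°, r = 39.641°, D_min = 139.213°, rainbow angle = 40.787°.
At 692 nm (n = 1.330): cos²i = 0.25630 → i = 59.585°, r = 40.422°, D_min = 137.484°, rainbow angle = 42.516°.
Angular width = |40.787° − 42.516°| = 1.729°.

1.73°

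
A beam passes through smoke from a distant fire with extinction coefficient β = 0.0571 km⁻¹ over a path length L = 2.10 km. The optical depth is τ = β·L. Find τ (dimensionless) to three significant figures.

0.120

τ = β·L = 0.0571 × 2.10 = 0.1199.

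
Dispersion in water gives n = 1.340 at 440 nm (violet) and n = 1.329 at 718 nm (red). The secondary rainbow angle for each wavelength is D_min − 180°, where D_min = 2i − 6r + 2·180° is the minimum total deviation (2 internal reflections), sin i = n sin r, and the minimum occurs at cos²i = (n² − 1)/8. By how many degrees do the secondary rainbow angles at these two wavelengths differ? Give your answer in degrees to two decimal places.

2.87°

At 440 nm (n = 1.340): cos²i = 0.09945 → i = 71.618°, r = 45.088°, D_min = 232.709°, rainbow angle = 52.709°.
At 718 nm (n = 1.329): cos²i = 0.09578 → i = 71.972°, r = 45.685°, D_min = 229.837°, rainbow angle = 49.837°.
Angular width = |52.709° − 49.837°| = 2.872°.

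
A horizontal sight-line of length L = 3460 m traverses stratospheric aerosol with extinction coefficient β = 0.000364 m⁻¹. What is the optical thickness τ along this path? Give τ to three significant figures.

1.26

τ = β·L = 0.000364 × 3460 = 1.2594.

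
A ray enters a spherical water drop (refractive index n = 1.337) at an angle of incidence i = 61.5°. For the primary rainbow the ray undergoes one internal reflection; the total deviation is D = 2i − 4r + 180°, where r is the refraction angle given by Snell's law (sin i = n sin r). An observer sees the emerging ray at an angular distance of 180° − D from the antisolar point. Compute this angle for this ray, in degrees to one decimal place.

41.4°

sin r = sin 61.5° / 1.337 = 0.8788/1.337 = 0.6573; r = 41.09°.
D = 2·61.5° − 4·41.09° + 180° = 123.00° − 164.38° + 180° = 138.62°.
Angle from antisolar point = 180° − D = 41.38°.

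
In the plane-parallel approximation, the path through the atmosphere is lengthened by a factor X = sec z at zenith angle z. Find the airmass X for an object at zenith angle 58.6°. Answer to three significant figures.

X = sec z = 1/cos 58.6° = 1/0.5210 = 1.9194.

1.92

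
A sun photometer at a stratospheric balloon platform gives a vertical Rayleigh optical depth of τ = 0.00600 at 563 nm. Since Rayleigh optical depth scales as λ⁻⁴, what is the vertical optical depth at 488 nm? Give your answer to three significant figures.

τ(488 nm) = τ(563 nm) × (563/488)⁴ = 0.00600 × (1.1537)⁴ = 0.00600 × 1.7716 = 0.0106.

0.0106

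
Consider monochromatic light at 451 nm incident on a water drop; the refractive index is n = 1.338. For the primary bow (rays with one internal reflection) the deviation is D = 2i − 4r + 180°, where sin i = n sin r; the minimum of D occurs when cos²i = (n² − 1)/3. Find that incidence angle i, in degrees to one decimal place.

cos²i = (1.338² − 1)/3 = (1.79024 − 1)/3 = 0.26341.
cos i = 0.51324, so i = 59.120°.

59.1°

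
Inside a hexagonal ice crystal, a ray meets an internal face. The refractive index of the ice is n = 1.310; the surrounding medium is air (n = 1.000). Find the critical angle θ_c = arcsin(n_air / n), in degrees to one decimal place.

sin θ_c = n_air / n = 1.000 / 1.310 = 0.7634.
θ_c = arcsin(0.7634) = 49.76°.

49.8°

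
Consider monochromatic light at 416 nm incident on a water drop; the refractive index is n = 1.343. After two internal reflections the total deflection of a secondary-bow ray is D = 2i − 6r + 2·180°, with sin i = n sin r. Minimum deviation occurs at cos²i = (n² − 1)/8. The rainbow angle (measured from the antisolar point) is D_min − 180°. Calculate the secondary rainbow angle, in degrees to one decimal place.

cos²i = (1.80365 − 1)/8 = 0.10046; i = arccos(0.31695) = 71.522°.
sin r = sin 71.522°/1.343 = 0.70621; r = 44.928°.
D_min = 2·71.522° − 6·44.928° + 360° = 233.478°.
Rainbow angle = D_min − 180° = 53.478°.

53.5°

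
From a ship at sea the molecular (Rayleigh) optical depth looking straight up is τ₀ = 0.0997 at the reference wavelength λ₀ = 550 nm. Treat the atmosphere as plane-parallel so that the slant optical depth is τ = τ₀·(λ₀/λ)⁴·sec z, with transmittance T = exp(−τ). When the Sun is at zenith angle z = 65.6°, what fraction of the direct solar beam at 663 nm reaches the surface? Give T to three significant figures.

0.892

sec 65.6° = 2.4207.
τ = 0.0997 × (550/663)⁴ × 2.4207 = 0.0997 × 0.4736 × 2.4207 = 0.1143.
T = exp(−0.1143) = 0.8920.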